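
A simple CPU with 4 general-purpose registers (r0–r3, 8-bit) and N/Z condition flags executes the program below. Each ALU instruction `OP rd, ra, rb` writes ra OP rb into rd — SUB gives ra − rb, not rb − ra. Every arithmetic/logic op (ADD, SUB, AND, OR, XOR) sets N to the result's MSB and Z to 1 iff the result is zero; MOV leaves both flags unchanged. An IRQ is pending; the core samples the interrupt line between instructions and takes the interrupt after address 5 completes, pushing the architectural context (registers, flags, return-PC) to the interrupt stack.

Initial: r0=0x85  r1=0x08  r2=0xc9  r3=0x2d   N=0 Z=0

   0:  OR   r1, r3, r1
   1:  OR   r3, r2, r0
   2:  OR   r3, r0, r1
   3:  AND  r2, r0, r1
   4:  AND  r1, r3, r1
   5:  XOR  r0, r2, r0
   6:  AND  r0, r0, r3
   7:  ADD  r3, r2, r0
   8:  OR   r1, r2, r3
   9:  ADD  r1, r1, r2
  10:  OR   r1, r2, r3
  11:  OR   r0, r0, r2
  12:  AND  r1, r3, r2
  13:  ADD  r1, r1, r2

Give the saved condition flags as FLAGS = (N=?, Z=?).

after  0: r0=0x85 r1=0x2d r2=0xc9 r3=0x2d  N=0 Z=0
after  1: r0=0x85 r1=0x2d r2=0xc9 r3=0xcd  N=1 Z=0
after  2: r0=0x85 r1=0x2d r2=0xc9 r3=0xad  N=1 Z=0
after  3: r0=0x85 r1=0x2d r2=0x05 r3=0xad  N=0 Z=0
after  4: r0=0x85 r1=0x2d r2=0x05 r3=0xad  N=0 Z=0
after  5: r0=0x80 r1=0x2d r2=0x05 r3=0xad  N=1 Z=0
-- IRQ taken; context saved, return-PC = 6 --

FLAGS = (N=1, Z=0)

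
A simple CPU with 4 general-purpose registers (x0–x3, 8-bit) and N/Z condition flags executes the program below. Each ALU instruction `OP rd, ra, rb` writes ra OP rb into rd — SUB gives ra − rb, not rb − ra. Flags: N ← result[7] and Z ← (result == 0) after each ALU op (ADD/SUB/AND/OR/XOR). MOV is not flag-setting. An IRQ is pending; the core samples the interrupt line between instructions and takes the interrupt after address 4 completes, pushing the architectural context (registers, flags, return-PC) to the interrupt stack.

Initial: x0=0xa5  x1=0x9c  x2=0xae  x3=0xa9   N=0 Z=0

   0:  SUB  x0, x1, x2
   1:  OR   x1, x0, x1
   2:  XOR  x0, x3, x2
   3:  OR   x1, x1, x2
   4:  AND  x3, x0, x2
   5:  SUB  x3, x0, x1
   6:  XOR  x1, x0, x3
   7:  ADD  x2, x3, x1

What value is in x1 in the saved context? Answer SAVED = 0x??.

after  0: x0=0xee x1=0x9c x2=0xae x3=0xa9  N=1 Z=0
after  1: x0=0xee x1=0xfe x2=0xae x3=0xa9  N=1 Z=0
after  2: x0=0x07 x1=0xfe x2=0xae x3=0xa9  N=0 Z=0
after  3: x0=0x07 x1=0xfe x2=0xae x3=0xa9  N=1 Z=0
after  4: x0=0x07 x1=0xfe x2=0xae x3=0x06  N=0 Z=0
-- IRQ taken; context saved, return-PC = 5 --

SAVED = 0xfe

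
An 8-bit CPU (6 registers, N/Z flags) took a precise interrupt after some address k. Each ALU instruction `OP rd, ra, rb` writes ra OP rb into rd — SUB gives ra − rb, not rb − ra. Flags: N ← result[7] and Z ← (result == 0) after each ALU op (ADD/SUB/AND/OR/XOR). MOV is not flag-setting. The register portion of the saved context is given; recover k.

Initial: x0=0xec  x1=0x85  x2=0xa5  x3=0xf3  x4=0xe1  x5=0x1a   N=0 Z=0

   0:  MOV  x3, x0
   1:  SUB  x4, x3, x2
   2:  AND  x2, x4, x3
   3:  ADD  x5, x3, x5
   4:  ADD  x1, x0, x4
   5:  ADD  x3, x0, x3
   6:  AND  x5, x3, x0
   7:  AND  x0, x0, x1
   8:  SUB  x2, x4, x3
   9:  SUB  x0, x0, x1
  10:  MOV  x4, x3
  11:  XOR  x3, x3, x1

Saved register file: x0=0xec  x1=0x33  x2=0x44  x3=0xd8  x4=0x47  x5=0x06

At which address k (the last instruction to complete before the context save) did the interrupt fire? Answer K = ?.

after  0: x0=0xec x1=0x85 x2=0xa5 x3=0xec x4=0xe1 x5=0x1a  N=0 Z=0
after  1: x0=0xec x1=0x85 x2=0xa5 x3=0xec x4=0x47 x5=0x1a  N=0 Z=0
after  2: x0=0xec x1=0x85 x2=0x44 x3=0xec x4=0x47 x5=0x1a  N=0 Z=0
after  3: x0=0xec x1=0x85 x2=0x44 x3=0xec x4=0x47 x5=0x06  N=0 Z=0
after  4: x0=0xec x1=0x33 x2=0x44 x3=0xec x4=0x47 x5=0x06  N=0 Z=0
after  5: x0=0xec x1=0x33 x2=0x44 x3=0xd8 x4=0x47 x5=0x06  N=1 Z=0
-- IRQ taken; context saved, return-PC = 6 --

K = 5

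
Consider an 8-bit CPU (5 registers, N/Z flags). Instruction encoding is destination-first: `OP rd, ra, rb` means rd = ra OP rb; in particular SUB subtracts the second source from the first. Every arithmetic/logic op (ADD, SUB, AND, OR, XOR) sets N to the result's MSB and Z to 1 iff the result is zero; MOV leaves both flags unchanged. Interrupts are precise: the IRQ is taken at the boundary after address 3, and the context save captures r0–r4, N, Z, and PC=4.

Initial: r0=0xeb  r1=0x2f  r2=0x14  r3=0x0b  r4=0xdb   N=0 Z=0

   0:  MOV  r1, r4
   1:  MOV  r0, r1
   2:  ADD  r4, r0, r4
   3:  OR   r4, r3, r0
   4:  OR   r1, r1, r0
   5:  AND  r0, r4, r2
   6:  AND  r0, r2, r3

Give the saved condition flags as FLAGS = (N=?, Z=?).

FLAGS = (N=1, Z=0)

after  0: r0=0xeb r1=0xdb r2=0x14 r3=0x0b r4=0xdb  N=0 Z=0
after  1: r0=0xdb r1=0xdb r2=0x14 r3=0x0b r4=0xdb  N=0 Z=0
after  2: r0=0xdb r1=0xdb r2=0x14 r3=0x0b r4=0xb6  N=1 Z=0
after  3: r0=0xdb r1=0xdb r2=0x14 r3=0x0b r4=0xdb  N=1 Z=0
-- IRQ taken; context saved, return-PC = 4 --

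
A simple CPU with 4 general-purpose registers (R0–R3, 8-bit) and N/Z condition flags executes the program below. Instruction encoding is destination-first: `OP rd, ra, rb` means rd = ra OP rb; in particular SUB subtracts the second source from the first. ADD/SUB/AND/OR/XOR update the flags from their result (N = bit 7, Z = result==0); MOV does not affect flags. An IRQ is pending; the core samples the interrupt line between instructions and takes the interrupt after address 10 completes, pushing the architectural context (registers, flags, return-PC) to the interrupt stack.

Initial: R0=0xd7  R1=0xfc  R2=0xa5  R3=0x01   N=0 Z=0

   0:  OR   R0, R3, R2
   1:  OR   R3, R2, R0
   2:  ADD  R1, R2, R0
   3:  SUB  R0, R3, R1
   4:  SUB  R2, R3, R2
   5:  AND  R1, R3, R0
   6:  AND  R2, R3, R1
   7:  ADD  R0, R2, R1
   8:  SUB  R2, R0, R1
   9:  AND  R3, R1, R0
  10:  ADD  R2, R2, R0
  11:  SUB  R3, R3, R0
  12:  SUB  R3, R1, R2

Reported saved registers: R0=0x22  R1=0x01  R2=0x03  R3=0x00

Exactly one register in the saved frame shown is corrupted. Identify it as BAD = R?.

BAD = R0

after  0: R0=0xa5 R1=0xfc R2=0xa5 R3=0x01  N=1 Z=0
after  1: R0=0xa5 R1=0xfc R2=0xa5 R3=0xa5  N=1 Z=0
after  2: R0=0xa5 R1=0x4a R2=0xa5 R3=0xa5  N=0 Z=0
after  3: R0=0x5b R1=0x4a R2=0xa5 R3=0xa5  N=0 Z=0
after  4: R0=0x5b R1=0x4a R2=0x00 R3=0xa5  N=0 Z=1
after  5: R0=0x5b R1=0x01 R2=0x00 R3=0xa5  N=0 Z=0
after  6: R0=0x5b R1=0x01 R2=0x01 R3=0xa5  N=0 Z=0
after  7: R0=0x02 R1=0x01 R2=0x01 R3=0xa5  N=0 Z=0
after  8: R0=0x02 R1=0x01 R2=0x01 R3=0xa5  N=0 Z=0
after  9: R0=0x02 R1=0x01 R2=0x01 R3=0x00  N=0 Z=1
after 10: R0=0x02 R1=0x01 R2=0x03 R3=0x00  N=0 Z=0
-- IRQ taken; context saved, return-PC = 11 --
mismatch: R0: reported 0x22 vs actual 0x02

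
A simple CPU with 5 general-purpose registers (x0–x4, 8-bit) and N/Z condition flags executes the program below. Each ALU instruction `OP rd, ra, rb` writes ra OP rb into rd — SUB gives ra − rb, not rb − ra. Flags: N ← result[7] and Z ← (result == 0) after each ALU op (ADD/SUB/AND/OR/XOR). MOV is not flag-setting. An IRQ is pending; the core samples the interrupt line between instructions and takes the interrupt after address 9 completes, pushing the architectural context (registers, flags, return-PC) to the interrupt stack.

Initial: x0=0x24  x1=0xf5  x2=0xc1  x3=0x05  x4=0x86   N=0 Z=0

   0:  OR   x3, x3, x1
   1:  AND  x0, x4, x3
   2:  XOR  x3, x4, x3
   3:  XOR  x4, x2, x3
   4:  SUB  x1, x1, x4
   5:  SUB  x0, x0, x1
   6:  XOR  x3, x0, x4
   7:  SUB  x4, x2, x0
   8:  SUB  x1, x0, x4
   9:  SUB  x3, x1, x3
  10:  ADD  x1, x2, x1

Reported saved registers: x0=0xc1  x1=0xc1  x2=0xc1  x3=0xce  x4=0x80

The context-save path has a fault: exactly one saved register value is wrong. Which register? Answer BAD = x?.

after  0: x0=0x24 x1=0xf5 x2=0xc1 x3=0xf5 x4=0x86  N=1 Z=0
after  1: x0=0x84 x1=0xf5 x2=0xc1 x3=0xf5 x4=0x86  N=1 Z=0
after  2: x0=0x84 x1=0xf5 x2=0xc1 x3=0x73 x4=0x86  N=0 Z=0
after  3: x0=0x84 x1=0xf5 x2=0xc1 x3=0x73 x4=0xb2  N=1 Z=0
after  4: x0=0x84 x1=0x43 x2=0xc1 x3=0x73 x4=0xb2  N=0 Z=0
after  5: x0=0x41 x1=0x43 x2=0xc1 x3=0x73 x4=0xb2  N=0 Z=0
after  6: x0=0x41 x1=0x43 x2=0xc1 x3=0xf3 x4=0xb2  N=1 Z=0
after  7: x0=0x41 x1=0x43 x2=0xc1 x3=0xf3 x4=0x80  N=1 Z=0
after  8: x0=0x41 x1=0xc1 x2=0xc1 x3=0xf3 x4=0x80  N=1 Z=0
after  9: x0=0x41 x1=0xc1 x2=0xc1 x3=0xce x4=0x80  N=1 Z=0
-- IRQ taken; context saved, return-PC = 10 --
mismatch: x0: reported 0xc1 vs actual 0x41

BAD = x0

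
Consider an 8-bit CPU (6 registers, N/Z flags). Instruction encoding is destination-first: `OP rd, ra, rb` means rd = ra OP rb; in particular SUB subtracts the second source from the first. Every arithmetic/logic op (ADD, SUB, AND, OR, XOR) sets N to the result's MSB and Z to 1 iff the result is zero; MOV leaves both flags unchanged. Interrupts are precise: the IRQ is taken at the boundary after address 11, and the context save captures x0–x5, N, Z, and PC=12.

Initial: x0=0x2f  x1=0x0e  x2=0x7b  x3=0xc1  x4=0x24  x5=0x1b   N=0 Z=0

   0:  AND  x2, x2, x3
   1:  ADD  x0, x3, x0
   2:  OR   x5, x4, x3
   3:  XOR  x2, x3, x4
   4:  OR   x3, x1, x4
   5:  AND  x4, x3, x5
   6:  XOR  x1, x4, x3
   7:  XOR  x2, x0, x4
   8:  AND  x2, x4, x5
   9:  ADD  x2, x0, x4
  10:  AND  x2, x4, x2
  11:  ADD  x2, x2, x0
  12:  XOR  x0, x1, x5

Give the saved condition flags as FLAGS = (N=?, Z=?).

after  0: x0=0x2f x1=0x0e x2=0x41 x3=0xc1 x4=0x24 x5=0x1b  N=0 Z=0
after  1: x0=0xf0 x1=0x0e x2=0x41 x3=0xc1 x4=0x24 x5=0x1b  N=1 Z=0
after  2: x0=0xf0 x1=0x0e x2=0x41 x3=0xc1 x4=0x24 x5=0xe5  N=1 Z=0
after  3: x0=0xf0 x1=0x0e x2=0xe5 x3=0xc1 x4=0x24 x5=0xe5  N=1 Z=0
after  4: x0=0xf0 x1=0x0e x2=0xe5 x3=0x2e x4=0x24 x5=0xe5  N=0 Z=0
after  5: x0=0xf0 x1=0x0e x2=0xe5 x3=0x2e x4=0x24 x5=0xe5  N=0 Z=0
after  6: x0=0xf0 x1=0x0a x2=0xe5 x3=0x2e x4=0x24 x5=0xe5  N=0 Z=0
after  7: x0=0xf0 x1=0x0a x2=0xd4 x3=0x2e x4=0x24 x5=0xe5  N=1 Z=0
after  8: x0=0xf0 x1=0x0a x2=0x24 x3=0x2e x4=0x24 x5=0xe5  N=0 Z=0
after  9: x0=0xf0 x1=0x0a x2=0x14 x3=0x2e x4=0x24 x5=0xe5  N=0 Z=0
after 10: x0=0xf0 x1=0x0a x2=0x04 x3=0x2e x4=0x24 x5=0xe5  N=0 Z=0
after 11: x0=0xf0 x1=0x0a x2=0xf4 x3=0x2e x4=0x24 x5=0xe5  N=1 Z=0
-- IRQ taken; context saved, return-PC = 12 --

FLAGS = (N=1, Z=0)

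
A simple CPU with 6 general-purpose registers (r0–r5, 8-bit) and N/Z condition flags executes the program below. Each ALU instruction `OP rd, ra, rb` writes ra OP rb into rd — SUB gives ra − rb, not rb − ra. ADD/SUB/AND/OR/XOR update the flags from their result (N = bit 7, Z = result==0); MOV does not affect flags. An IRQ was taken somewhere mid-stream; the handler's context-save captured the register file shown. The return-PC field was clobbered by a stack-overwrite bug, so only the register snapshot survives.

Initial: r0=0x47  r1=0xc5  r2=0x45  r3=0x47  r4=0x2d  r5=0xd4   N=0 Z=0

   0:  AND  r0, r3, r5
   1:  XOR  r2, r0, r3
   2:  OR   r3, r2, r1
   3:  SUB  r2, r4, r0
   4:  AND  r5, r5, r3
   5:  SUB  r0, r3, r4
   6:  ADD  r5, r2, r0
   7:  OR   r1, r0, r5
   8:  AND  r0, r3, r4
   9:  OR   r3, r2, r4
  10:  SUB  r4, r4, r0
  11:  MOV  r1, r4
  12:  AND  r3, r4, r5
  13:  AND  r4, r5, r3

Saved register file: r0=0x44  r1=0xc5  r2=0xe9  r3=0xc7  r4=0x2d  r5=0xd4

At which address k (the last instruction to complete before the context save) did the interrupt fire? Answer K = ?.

K = 3

after  0: r0=0x44 r1=0xc5 r2=0x45 r3=0x47 r4=0x2d r5=0xd4  N=0 Z=0
after  1: r0=0x44 r1=0xc5 r2=0x03 r3=0x47 r4=0x2d r5=0xd4  N=0 Z=0
after  2: r0=0x44 r1=0xc5 r2=0x03 r3=0xc7 r4=0x2d r5=0xd4  N=1 Z=0
after  3: r0=0x44 r1=0xc5 r2=0xe9 r3=0xc7 r4=0x2d r5=0xd4  N=1 Z=0
-- IRQ taken; context saved, return-PC = 4 --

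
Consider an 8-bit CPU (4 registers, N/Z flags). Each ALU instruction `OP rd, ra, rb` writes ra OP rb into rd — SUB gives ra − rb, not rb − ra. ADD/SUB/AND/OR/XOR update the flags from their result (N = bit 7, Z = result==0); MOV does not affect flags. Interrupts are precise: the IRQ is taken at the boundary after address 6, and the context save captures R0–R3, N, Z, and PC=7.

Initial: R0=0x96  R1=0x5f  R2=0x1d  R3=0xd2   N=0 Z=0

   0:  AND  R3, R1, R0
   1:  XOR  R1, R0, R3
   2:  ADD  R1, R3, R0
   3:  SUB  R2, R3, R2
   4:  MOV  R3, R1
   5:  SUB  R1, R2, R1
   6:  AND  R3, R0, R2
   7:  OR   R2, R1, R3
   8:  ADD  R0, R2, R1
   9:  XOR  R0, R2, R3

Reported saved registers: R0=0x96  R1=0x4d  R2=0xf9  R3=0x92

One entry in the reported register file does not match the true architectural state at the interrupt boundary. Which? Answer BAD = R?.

BAD = R3

after  0: R0=0x96 R1=0x5f R2=0x1d R3=0x16  N=0 Z=0
after  1: R0=0x96 R1=0x80 R2=0x1d R3=0x16  N=1 Z=0
after  2: R0=0x96 R1=0xac R2=0x1d R3=0x16  N=1 Z=0
after  3: R0=0x96 R1=0xac R2=0xf9 R3=0x16  N=1 Z=0
after  4: R0=0x96 R1=0xac R2=0xf9 R3=0xac  N=1 Z=0
after  5: R0=0x96 R1=0x4d R2=0xf9 R3=0xac  N=0 Z=0
after  6: R0=0x96 R1=0x4d R2=0xf9 R3=0x90  N=1 Z=0
-- IRQ taken; context saved, return-PC = 7 --
mismatch: R3: reported 0x92 vs actual 0x90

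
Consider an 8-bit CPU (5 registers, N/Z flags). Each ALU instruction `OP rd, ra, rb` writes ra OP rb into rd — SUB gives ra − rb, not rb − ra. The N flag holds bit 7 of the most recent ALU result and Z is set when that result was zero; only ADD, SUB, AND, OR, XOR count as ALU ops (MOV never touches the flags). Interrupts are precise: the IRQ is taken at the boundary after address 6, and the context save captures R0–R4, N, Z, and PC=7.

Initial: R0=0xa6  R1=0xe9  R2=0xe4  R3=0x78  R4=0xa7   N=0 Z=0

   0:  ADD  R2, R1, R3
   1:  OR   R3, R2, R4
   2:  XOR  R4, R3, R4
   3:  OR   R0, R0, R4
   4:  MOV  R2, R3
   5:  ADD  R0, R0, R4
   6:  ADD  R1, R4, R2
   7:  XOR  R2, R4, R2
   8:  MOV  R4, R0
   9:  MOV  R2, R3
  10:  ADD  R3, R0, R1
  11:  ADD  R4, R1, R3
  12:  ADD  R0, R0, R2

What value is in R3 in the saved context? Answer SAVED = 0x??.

SAVED = 0xe7

after  0: R0=0xa6 R1=0xe9 R2=0x61 R3=0x78 R4=0xa7  N=0 Z=0
after  1: R0=0xa6 R1=0xe9 R2=0x61 R3=0xe7 R4=0xa7  N=1 Z=0
after  2: R0=0xa6 R1=0xe9 R2=0x61 R3=0xe7 R4=0x40  N=0 Z=0
after  3: R0=0xe6 R1=0xe9 R2=0x61 R3=0xe7 R4=0x40  N=1 Z=0
after  4: R0=0xe6 R1=0xe9 R2=0xe7 R3=0xe7 R4=0x40  N=1 Z=0
after  5: R0=0x26 R1=0xe9 R2=0xe7 R3=0xe7 R4=0x40  N=0 Z=0
after  6: R0=0x26 R1=0x27 R2=0xe7 R3=0xe7 R4=0x40  N=0 Z=0
-- IRQ taken; context saved, return-PC = 7 --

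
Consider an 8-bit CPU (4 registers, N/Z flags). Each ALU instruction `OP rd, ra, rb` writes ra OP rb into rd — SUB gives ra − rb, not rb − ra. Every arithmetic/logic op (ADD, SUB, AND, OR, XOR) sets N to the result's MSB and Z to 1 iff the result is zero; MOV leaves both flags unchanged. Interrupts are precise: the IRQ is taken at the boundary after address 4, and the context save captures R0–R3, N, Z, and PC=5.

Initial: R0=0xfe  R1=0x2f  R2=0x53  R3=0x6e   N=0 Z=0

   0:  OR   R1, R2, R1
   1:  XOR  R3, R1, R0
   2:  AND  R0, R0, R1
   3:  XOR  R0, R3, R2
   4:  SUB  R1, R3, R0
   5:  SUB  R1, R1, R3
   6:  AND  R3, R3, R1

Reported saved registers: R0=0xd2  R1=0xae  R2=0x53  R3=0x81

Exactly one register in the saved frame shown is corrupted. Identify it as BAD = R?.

after  0: R0=0xfe R1=0x7f R2=0x53 R3=0x6e  N=0 Z=0
after  1: R0=0xfe R1=0x7f R2=0x53 R3=0x81  N=1 Z=0
after  2: R0=0x7e R1=0x7f R2=0x53 R3=0x81  N=0 Z=0
after  3: R0=0xd2 R1=0x7f R2=0x53 R3=0x81  N=1 Z=0
after  4: R0=0xd2 R1=0xaf R2=0x53 R3=0x81  N=1 Z=0
-- IRQ taken; context saved, return-PC = 5 --
mismatch: R1: reported 0xae vs actual 0xaf

BAD = R1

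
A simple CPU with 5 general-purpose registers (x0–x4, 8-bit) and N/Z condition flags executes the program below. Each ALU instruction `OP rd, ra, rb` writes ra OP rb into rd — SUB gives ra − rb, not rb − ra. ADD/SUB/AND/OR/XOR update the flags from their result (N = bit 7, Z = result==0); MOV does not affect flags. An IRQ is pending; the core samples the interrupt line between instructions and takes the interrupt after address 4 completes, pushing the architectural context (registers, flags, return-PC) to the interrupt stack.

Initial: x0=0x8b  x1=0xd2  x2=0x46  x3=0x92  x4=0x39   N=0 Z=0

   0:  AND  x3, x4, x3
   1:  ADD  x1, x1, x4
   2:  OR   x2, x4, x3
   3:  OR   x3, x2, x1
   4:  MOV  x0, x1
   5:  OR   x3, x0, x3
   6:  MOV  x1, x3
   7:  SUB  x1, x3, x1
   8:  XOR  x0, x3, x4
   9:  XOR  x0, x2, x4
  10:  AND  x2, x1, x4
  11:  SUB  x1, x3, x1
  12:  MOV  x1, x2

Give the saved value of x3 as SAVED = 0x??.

after  0: x0=0x8b x1=0xd2 x2=0x46 x3=0x10 x4=0x39  N=0 Z=0
after  1: x0=0x8b x1=0x0b x2=0x46 x3=0x10 x4=0x39  N=0 Z=0
after  2: x0=0x8b x1=0x0b x2=0x39 x3=0x10 x4=0x39  N=0 Z=0
after  3: x0=0x8b x1=0x0b x2=0x39 x3=0x3b x4=0x39  N=0 Z=0
after  4: x0=0x0b x1=0x0b x2=0x39 x3=0x3b x4=0x39  N=0 Z=0
-- IRQ taken; context saved, return-PC = 5 --

SAVED = 0x3b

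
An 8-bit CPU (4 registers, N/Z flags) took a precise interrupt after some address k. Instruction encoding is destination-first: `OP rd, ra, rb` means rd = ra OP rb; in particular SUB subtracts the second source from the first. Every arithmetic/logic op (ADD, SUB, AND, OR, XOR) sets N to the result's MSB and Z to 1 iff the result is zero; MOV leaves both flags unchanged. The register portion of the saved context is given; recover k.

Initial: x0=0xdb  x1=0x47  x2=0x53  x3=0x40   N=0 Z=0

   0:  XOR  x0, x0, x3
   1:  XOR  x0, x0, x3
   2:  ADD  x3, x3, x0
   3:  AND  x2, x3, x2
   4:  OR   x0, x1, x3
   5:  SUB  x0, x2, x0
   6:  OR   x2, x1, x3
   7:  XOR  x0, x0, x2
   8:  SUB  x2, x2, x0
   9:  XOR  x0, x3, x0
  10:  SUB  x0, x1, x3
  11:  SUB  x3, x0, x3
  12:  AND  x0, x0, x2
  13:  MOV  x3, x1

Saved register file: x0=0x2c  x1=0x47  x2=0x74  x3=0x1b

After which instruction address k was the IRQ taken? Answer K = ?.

K = 10

after  0: x0=0x9b x1=0x47 x2=0x53 x3=0x40  N=1 Z=0
after  1: x0=0xdb x1=0x47 x2=0x53 x3=0x40  N=1 Z=0
after  2: x0=0xdb x1=0x47 x2=0x53 x3=0x1b  N=0 Z=0
after  3: x0=0xdb x1=0x47 x2=0x13 x3=0x1b  N=0 Z=0
after  4: x0=0x5f x1=0x47 x2=0x13 x3=0x1b  N=0 Z=0
after  5: x0=0xb4 x1=0x47 x2=0x13 x3=0x1b  N=1 Z=0
after  6: x0=0xb4 x1=0x47 x2=0x5f x3=0x1b  N=0 Z=0
after  7: x0=0xeb x1=0x47 x2=0x5f x3=0x1b  N=1 Z=0
after  8: x0=0xeb x1=0x47 x2=0x74 x3=0x1b  N=0 Z=0
after  9: x0=0xf0 x1=0x47 x2=0x74 x3=0x1b  N=1 Z=0
after 10: x0=0x2c x1=0x47 x2=0x74 x3=0x1b  N=0 Z=0
-- IRQ taken; context saved, return-PC = 11 --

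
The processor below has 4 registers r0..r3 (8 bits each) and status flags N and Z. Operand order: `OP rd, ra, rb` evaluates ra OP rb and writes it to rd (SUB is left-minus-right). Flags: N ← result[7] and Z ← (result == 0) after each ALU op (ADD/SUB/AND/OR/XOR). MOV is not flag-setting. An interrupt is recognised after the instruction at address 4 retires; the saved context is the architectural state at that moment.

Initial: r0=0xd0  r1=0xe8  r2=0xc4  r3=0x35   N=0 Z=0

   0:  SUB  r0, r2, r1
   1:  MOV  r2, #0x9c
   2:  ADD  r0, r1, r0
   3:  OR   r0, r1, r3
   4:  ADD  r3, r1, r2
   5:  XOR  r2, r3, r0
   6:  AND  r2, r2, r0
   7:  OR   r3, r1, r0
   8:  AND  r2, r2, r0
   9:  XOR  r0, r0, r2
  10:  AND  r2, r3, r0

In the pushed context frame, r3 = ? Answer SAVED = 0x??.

SAVED = 0x84

after  0: r0=0xdc r1=0xe8 r2=0xc4 r3=0x35  N=1 Z=0
after  1: r0=0xdc r1=0xe8 r2=0x9c r3=0x35  N=1 Z=0
after  2: r0=0xc4 r1=0xe8 r2=0x9c r3=0x35  N=1 Z=0
after  3: r0=0xfd r1=0xe8 r2=0x9c r3=0x35  N=1 Z=0
after  4: r0=0xfd r1=0xe8 r2=0x9c r3=0x84  N=1 Z=0
-- IRQ taken; context saved, return-PC = 5 --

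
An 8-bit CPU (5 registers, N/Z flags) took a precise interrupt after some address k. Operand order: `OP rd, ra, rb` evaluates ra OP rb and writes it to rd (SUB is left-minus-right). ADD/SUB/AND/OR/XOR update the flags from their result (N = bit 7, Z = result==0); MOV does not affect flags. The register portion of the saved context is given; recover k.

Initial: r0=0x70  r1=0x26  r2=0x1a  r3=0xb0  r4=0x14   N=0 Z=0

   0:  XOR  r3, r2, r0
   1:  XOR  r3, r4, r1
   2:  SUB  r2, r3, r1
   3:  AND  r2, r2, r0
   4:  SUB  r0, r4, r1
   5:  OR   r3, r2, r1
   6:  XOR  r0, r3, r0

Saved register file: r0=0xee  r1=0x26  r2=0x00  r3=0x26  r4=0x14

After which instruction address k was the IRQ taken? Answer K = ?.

K = 5

after  0: r0=0x70 r1=0x26 r2=0x1a r3=0x6a r4=0x14  N=0 Z=0
after  1: r0=0x70 r1=0x26 r2=0x1a r3=0x32 r4=0x14  N=0 Z=0
after  2: r0=0x70 r1=0x26 r2=0x0c r3=0x32 r4=0x14  N=0 Z=0
after  3: r0=0x70 r1=0x26 r2=0x00 r3=0x32 r4=0x14  N=0 Z=1
after  4: r0=0xee r1=0x26 r2=0x00 r3=0x32 r4=0x14  N=1 Z=0
after  5: r0=0xee r1=0x26 r2=0x00 r3=0x26 r4=0x14  N=0 Z=0
-- IRQ taken; context saved, return-PC = 6 --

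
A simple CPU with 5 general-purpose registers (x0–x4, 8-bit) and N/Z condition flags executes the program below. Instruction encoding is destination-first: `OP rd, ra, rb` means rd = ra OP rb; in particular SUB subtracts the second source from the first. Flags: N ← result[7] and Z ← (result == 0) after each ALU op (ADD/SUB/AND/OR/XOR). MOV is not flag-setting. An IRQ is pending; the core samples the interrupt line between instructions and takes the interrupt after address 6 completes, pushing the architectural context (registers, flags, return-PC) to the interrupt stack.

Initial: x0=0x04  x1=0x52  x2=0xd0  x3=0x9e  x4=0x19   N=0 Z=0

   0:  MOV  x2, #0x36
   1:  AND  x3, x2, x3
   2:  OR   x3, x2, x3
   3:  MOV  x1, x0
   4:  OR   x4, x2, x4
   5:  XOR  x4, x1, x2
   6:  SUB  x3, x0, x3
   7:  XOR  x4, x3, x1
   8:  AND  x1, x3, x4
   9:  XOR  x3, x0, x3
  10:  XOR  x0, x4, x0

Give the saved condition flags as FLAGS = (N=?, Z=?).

FLAGS = (N=1, Z=0)

after  0: x0=0x04 x1=0x52 x2=0x36 x3=0x9e x4=0x19  N=0 Z=0
after  1: x0=0x04 x1=0x52 x2=0x36 x3=0x16 x4=0x19  N=0 Z=0
after  2: x0=0x04 x1=0x52 x2=0x36 x3=0x36 x4=0x19  N=0 Z=0
after  3: x0=0x04 x1=0x04 x2=0x36 x3=0x36 x4=0x19  N=0 Z=0
after  4: x0=0x04 x1=0x04 x2=0x36 x3=0x36 x4=0x3f  N=0 Z=0
after  5: x0=0x04 x1=0x04 x2=0x36 x3=0x36 x4=0x32  N=0 Z=0
after  6: x0=0x04 x1=0x04 x2=0x36 x3=0xce x4=0x32  N=1 Z=0
-- IRQ taken; context saved, return-PC = 7 --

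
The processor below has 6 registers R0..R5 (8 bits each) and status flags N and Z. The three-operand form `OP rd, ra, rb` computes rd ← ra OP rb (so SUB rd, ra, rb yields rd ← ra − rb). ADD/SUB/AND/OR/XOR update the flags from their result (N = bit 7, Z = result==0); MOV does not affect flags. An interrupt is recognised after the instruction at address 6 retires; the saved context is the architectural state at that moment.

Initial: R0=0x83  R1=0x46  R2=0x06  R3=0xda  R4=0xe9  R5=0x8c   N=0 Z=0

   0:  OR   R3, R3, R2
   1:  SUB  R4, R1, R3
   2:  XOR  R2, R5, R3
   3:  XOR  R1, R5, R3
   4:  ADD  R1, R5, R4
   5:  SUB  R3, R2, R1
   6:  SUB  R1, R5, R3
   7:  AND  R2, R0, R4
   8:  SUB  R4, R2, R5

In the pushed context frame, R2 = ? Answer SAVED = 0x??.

after  0: R0=0x83 R1=0x46 R2=0x06 R3=0xde R4=0xe9 R5=0x8c  N=1 Z=0
after  1: R0=0x83 R1=0x46 R2=0x06 R3=0xde R4=0x68 R5=0x8c  N=0 Z=0
after  2: R0=0x83 R1=0x46 R2=0x52 R3=0xde R4=0x68 R5=0x8c  N=0 Z=0
after  3: R0=0x83 R1=0x52 R2=0x52 R3=0xde R4=0x68 R5=0x8c  N=0 Z=0
after  4: R0=0x83 R1=0xf4 R2=0x52 R3=0xde R4=0x68 R5=0x8c  N=1 Z=0
after  5: R0=0x83 R1=0xf4 R2=0x52 R3=0x5e R4=0x68 R5=0x8c  N=0 Z=0
after  6: R0=0x83 R1=0x2e R2=0x52 R3=0x5e R4=0x68 R5=0x8c  N=0 Z=0
-- IRQ taken; context saved, return-PC = 7 --

SAVED = 0x52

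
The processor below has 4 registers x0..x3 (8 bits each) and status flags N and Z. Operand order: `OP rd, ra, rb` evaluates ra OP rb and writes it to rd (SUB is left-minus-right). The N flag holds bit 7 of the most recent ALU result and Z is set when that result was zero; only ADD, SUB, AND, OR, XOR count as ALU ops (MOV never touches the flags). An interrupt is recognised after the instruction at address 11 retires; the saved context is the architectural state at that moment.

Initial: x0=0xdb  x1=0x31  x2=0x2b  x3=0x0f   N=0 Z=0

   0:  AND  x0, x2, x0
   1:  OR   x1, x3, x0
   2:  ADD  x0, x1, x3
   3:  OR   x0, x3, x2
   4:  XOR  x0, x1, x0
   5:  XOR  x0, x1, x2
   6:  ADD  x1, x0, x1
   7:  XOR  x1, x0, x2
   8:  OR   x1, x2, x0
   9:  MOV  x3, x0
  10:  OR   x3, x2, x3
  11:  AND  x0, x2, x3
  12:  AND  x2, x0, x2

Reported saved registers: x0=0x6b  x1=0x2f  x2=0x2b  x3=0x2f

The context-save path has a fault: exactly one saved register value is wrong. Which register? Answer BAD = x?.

after  0: x0=0x0b x1=0x31 x2=0x2b x3=0x0f  N=0 Z=0
after  1: x0=0x0b x1=0x0f x2=0x2b x3=0x0f  N=0 Z=0
after  2: x0=0x1e x1=0x0f x2=0x2b x3=0x0f  N=0 Z=0
after  3: x0=0x2f x1=0x0f x2=0x2b x3=0x0f  N=0 Z=0
after  4: x0=0x20 x1=0x0f x2=0x2b x3=0x0f  N=0 Z=0
after  5: x0=0x24 x1=0x0f x2=0x2b x3=0x0f  N=0 Z=0
after  6: x0=0x24 x1=0x33 x2=0x2b x3=0x0f  N=0 Z=0
after  7: x0=0x24 x1=0x0f x2=0x2b x3=0x0f  N=0 Z=0
after  8: x0=0x24 x1=0x2f x2=0x2b x3=0x0f  N=0 Z=0
after  9: x0=0x24 x1=0x2f x2=0x2b x3=0x24  N=0 Z=0
after 10: x0=0x24 x1=0x2f x2=0x2b x3=0x2f  N=0 Z=0
after 11: x0=0x2b x1=0x2f x2=0x2b x3=0x2f  N=0 Z=0
-- IRQ taken; context saved, return-PC = 12 --
mismatch: x0: reported 0x6b vs actual 0x2b

BAD = x0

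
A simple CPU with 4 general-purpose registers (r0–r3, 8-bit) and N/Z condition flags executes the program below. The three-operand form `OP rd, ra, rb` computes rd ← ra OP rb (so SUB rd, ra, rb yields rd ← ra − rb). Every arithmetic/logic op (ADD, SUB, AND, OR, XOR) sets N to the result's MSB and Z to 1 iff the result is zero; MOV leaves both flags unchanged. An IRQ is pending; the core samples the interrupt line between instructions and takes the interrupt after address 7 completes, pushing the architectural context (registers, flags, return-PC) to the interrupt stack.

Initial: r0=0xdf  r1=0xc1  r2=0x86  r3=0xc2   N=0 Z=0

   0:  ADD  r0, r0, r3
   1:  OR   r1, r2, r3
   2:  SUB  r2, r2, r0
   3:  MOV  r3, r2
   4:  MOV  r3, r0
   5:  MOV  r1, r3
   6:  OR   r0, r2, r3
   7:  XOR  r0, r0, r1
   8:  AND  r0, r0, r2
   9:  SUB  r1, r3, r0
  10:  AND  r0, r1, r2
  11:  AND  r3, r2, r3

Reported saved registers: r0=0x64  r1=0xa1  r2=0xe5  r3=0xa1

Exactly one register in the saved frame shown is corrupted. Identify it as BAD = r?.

BAD = r0

after  0: r0=0xa1 r1=0xc1 r2=0x86 r3=0xc2  N=1 Z=0
after  1: r0=0xa1 r1=0xc6 r2=0x86 r3=0xc2  N=1 Z=0
after  2: r0=0xa1 r1=0xc6 r2=0xe5 r3=0xc2  N=1 Z=0
after  3: r0=0xa1 r1=0xc6 r2=0xe5 r3=0xe5  N=1 Z=0
after  4: r0=0xa1 r1=0xc6 r2=0xe5 r3=0xa1  N=1 Z=0
after  5: r0=0xa1 r1=0xa1 r2=0xe5 r3=0xa1  N=1 Z=0
after  6: r0=0xe5 r1=0xa1 r2=0xe5 r3=0xa1  N=1 Z=0
after  7: r0=0x44 r1=0xa1 r2=0xe5 r3=0xa1  N=0 Z=0
-- IRQ taken; context saved, return-PC = 8 --
mismatch: r0: reported 0x64 vs actual 0x44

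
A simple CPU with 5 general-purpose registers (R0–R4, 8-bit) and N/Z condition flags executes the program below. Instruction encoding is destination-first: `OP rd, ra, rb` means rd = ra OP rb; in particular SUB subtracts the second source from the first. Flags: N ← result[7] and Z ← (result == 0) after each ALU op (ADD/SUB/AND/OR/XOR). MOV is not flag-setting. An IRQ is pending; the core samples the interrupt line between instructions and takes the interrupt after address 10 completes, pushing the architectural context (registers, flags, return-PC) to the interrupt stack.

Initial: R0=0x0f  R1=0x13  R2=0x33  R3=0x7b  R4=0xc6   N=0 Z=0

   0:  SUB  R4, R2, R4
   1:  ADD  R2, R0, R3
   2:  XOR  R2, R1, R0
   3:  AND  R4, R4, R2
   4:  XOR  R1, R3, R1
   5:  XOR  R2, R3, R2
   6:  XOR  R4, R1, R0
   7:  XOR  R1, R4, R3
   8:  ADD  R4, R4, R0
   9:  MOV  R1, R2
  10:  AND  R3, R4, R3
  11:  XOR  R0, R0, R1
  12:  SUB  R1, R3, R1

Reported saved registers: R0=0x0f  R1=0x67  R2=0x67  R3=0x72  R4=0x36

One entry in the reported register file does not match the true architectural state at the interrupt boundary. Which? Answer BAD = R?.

after  0: R0=0x0f R1=0x13 R2=0x33 R3=0x7b R4=0x6d  N=0 Z=0
after  1: R0=0x0f R1=0x13 R2=0x8a R3=0x7b R4=0x6d  N=1 Z=0
after  2: R0=0x0f R1=0x13 R2=0x1c R3=0x7b R4=0x6d  N=0 Z=0
after  3: R0=0x0f R1=0x13 R2=0x1c R3=0x7b R4=0x0c  N=0 Z=0
after  4: R0=0x0f R1=0x68 R2=0x1c R3=0x7b R4=0x0c  N=0 Z=0
after  5: R0=0x0f R1=0x68 R2=0x67 R3=0x7b R4=0x0c  N=0 Z=0
after  6: R0=0x0f R1=0x68 R2=0x67 R3=0x7b R4=0x67  N=0 Z=0
after  7: R0=0x0f R1=0x1c R2=0x67 R3=0x7b R4=0x67  N=0 Z=0
after  8: R0=0x0f R1=0x1c R2=0x67 R3=0x7b R4=0x76  N=0 Z=0
after  9: R0=0x0f R1=0x67 R2=0x67 R3=0x7b R4=0x76  N=0 Z=0
after 10: R0=0x0f R1=0x67 R2=0x67 R3=0x72 R4=0x76  N=0 Z=0
-- IRQ taken; context saved, return-PC = 11 --
mismatch: R4: reported 0x36 vs actual 0x76

BAD = R4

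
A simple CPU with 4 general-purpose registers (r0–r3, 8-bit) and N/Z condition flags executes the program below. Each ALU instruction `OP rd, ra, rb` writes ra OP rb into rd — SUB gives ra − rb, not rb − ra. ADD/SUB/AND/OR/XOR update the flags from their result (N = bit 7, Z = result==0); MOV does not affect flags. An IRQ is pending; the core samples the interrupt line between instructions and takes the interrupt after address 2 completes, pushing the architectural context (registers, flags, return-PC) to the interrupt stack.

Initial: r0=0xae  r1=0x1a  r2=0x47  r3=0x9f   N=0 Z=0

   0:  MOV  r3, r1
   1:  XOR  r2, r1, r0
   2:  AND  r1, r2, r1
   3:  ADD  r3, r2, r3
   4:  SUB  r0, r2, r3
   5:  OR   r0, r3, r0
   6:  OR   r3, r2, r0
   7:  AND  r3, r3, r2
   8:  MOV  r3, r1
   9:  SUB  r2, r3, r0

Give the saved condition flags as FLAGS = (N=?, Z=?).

after  0: r0=0xae r1=0x1a r2=0x47 r3=0x1a  N=0 Z=0
after  1: r0=0xae r1=0x1a r2=0xb4 r3=0x1a  N=1 Z=0
after  2: r0=0xae r1=0x10 r2=0xb4 r3=0x1a  N=0 Z=0
-- IRQ taken; context saved, return-PC = 3 --

FLAGS = (N=0, Z=0)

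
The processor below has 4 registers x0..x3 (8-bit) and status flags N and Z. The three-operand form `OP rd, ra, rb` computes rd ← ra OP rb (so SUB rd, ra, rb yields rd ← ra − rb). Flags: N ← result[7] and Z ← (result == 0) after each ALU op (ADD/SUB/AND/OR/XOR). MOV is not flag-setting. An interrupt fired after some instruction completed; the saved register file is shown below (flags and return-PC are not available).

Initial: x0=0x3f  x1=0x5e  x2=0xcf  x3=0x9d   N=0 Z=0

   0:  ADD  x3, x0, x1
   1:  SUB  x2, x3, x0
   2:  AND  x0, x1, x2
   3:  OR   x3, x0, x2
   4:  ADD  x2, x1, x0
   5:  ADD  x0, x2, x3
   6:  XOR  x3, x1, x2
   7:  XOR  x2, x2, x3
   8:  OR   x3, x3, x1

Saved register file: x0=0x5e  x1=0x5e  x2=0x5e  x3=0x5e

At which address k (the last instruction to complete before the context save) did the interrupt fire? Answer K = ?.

K = 3

after  0: x0=0x3f x1=0x5e x2=0xcf x3=0x9d  N=1 Z=0
after  1: x0=0x3f x1=0x5e x2=0x5e x3=0x9d  N=0 Z=0
after  2: x0=0x5e x1=0x5e x2=0x5e x3=0x9d  N=0 Z=0
after  3: x0=0x5e x1=0x5e x2=0x5e x3=0x5e  N=0 Z=0
-- IRQ taken; context saved, return-PC = 4 --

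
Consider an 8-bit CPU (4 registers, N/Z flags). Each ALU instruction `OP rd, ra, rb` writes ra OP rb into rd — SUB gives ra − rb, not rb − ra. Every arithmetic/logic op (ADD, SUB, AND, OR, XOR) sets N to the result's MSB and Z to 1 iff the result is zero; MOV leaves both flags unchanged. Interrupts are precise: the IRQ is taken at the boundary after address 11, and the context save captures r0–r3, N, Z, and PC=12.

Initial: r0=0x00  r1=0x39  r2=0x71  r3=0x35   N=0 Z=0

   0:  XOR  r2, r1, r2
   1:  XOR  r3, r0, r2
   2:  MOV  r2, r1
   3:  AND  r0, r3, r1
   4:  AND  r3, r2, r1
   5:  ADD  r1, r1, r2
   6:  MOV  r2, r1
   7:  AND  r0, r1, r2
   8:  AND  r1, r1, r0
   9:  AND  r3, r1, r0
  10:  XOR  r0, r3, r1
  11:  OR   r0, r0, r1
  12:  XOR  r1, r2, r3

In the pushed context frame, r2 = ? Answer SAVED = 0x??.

SAVED = 0x72

after  0: r0=0x00 r1=0x39 r2=0x48 r3=0x35  N=0 Z=0
after  1: r0=0x00 r1=0x39 r2=0x48 r3=0x48  N=0 Z=0
after  2: r0=0x00 r1=0x39 r2=0x39 r3=0x48  N=0 Z=0
after  3: r0=0x08 r1=0x39 r2=0x39 r3=0x48  N=0 Z=0
after  4: r0=0x08 r1=0x39 r2=0x39 r3=0x39  N=0 Z=0
after  5: r0=0x08 r1=0x72 r2=0x39 r3=0x39  N=0 Z=0
after  6: r0=0x08 r1=0x72 r2=0x72 r3=0x39  N=0 Z=0
after  7: r0=0x72 r1=0x72 r2=0x72 r3=0x39  N=0 Z=0
after  8: r0=0x72 r1=0x72 r2=0x72 r3=0x39  N=0 Z=0
after  9: r0=0x72 r1=0x72 r2=0x72 r3=0x72  N=0 Z=0
after 10: r0=0x00 r1=0x72 r2=0x72 r3=0x72  N=0 Z=1
after 11: r0=0x72 r1=0x72 r2=0x72 r3=0x72  N=0 Z=0
-- IRQ taken; context saved, return-PC = 12 --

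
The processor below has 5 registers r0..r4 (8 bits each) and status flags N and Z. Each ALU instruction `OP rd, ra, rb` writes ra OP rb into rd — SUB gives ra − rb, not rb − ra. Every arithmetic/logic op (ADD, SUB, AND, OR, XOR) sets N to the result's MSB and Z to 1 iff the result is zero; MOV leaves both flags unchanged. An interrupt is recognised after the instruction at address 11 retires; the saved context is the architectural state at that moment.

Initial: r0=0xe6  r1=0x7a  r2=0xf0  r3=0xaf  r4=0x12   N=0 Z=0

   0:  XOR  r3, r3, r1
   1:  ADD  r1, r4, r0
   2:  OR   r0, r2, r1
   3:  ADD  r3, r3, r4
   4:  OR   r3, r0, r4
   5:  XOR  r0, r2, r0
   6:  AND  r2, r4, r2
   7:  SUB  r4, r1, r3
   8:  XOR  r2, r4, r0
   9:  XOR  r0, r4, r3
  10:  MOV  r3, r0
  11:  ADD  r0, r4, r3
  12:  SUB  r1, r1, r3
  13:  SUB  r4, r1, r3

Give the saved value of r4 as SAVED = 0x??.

SAVED = 0xfe

after  0: r0=0xe6 r1=0x7a r2=0xf0 r3=0xd5 r4=0x12  N=1 Z=0
after  1: r0=0xe6 r1=0xf8 r2=0xf0 r3=0xd5 r4=0x12  N=1 Z=0
after  2: r0=0xf8 r1=0xf8 r2=0xf0 r3=0xd5 r4=0x12  N=1 Z=0
after  3: r0=0xf8 r1=0xf8 r2=0xf0 r3=0xe7 r4=0x12  N=1 Z=0
after  4: r0=0xf8 r1=0xf8 r2=0xf0 r3=0xfa r4=0x12  N=1 Z=0
after  5: r0=0x08 r1=0xf8 r2=0xf0 r3=0xfa r4=0x12  N=0 Z=0
after  6: r0=0x08 r1=0xf8 r2=0x10 r3=0xfa r4=0x12  N=0 Z=0
after  7: r0=0x08 r1=0xf8 r2=0x10 r3=0xfa r4=0xfe  N=1 Z=0
after  8: r0=0x08 r1=0xf8 r2=0xf6 r3=0xfa r4=0xfe  N=1 Z=0
after  9: r0=0x04 r1=0xf8 r2=0xf6 r3=0xfa r4=0xfe  N=0 Z=0
after 10: r0=0x04 r1=0xf8 r2=0xf6 r3=0x04 r4=0xfe  N=0 Z=0
after 11: r0=0x02 r1=0xf8 r2=0xf6 r3=0x04 r4=0xfe  N=0 Z=0
-- IRQ taken; context saved, return-PC = 12 --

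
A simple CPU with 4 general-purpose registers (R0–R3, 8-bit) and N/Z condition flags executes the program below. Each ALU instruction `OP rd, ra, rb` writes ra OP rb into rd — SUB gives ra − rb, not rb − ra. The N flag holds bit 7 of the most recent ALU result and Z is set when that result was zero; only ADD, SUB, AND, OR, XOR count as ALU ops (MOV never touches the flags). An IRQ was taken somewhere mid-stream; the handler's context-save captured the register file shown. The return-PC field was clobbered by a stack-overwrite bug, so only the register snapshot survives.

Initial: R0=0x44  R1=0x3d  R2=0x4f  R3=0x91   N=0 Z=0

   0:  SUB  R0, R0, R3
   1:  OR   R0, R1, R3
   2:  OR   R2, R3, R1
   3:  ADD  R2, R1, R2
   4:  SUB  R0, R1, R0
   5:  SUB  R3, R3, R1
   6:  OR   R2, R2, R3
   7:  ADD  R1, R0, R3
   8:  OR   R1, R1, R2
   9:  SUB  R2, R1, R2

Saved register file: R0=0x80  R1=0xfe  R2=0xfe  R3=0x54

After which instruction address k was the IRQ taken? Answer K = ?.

K = 8

after  0: R0=0xb3 R1=0x3d R2=0x4f R3=0x91  N=1 Z=0
after  1: R0=0xbd R1=0x3d R2=0x4f R3=0x91  N=1 Z=0
after  2: R0=0xbd R1=0x3d R2=0xbd R3=0x91  N=1 Z=0
after  3: R0=0xbd R1=0x3d R2=0xfa R3=0x91  N=1 Z=0
after  4: R0=0x80 R1=0x3d R2=0xfa R3=0x91  N=1 Z=0
after  5: R0=0x80 R1=0x3d R2=0xfa R3=0x54  N=0 Z=0
after  6: R0=0x80 R1=0x3d R2=0xfe R3=0x54  N=1 Z=0
after  7: R0=0x80 R1=0xd4 R2=0xfe R3=0x54  N=1 Z=0
after  8: R0=0x80 R1=0xfe R2=0xfe R3=0x54  N=1 Z=0
-- IRQ taken; context saved, return-PC = 9 --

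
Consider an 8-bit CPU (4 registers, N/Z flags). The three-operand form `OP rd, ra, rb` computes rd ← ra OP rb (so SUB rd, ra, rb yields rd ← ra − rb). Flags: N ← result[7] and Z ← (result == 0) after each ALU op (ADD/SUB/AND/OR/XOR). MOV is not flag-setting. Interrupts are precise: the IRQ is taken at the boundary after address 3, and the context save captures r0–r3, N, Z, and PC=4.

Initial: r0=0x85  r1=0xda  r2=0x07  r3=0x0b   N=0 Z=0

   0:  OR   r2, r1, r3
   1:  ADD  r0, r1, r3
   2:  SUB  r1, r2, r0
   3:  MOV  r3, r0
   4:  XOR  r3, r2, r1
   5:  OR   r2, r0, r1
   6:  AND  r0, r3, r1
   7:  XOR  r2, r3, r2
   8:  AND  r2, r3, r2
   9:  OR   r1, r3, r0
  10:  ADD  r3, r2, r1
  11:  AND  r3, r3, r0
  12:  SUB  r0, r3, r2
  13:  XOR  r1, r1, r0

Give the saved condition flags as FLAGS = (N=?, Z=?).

after  0: r0=0x85 r1=0xda r2=0xdb r3=0x0b  N=1 Z=0
after  1: r0=0xe5 r1=0xda r2=0xdb r3=0x0b  N=1 Z=0
after  2: r0=0xe5 r1=0xf6 r2=0xdb r3=0x0b  N=1 Z=0
after  3: r0=0xe5 r1=0xf6 r2=0xdb r3=0xe5  N=1 Z=0
-- IRQ taken; context saved, return-PC = 4 --

FLAGS = (N=1, Z=0)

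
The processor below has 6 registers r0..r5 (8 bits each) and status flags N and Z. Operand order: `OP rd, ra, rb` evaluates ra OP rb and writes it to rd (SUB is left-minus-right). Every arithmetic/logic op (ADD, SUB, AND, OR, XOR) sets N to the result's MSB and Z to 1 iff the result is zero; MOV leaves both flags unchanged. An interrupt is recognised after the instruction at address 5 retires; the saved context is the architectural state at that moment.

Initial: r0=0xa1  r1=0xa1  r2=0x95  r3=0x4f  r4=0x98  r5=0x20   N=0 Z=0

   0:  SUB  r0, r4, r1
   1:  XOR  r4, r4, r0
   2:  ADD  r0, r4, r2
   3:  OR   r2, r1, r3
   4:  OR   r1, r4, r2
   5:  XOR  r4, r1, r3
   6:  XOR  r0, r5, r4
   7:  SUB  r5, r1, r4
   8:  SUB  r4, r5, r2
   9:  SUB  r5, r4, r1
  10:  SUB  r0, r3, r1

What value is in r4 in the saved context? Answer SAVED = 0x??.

SAVED = 0xa0

after  0: r0=0xf7 r1=0xa1 r2=0x95 r3=0x4f r4=0x98 r5=0x20  N=1 Z=0
after  1: r0=0xf7 r1=0xa1 r2=0x95 r3=0x4f r4=0x6f r5=0x20  N=0 Z=0
after  2: r0=0x04 r1=0xa1 r2=0x95 r3=0x4f r4=0x6f r5=0x20  N=0 Z=0
after  3: r0=0x04 r1=0xa1 r2=0xef r3=0x4f r4=0x6f r5=0x20  N=1 Z=0
after  4: r0=0x04 r1=0xef r2=0xef r3=0x4f r4=0x6f r5=0x20  N=1 Z=0
after  5: r0=0x04 r1=0xef r2=0xef r3=0x4f r4=0xa0 r5=0x20  N=1 Z=0
-- IRQ taken; context saved, return-PC = 6 --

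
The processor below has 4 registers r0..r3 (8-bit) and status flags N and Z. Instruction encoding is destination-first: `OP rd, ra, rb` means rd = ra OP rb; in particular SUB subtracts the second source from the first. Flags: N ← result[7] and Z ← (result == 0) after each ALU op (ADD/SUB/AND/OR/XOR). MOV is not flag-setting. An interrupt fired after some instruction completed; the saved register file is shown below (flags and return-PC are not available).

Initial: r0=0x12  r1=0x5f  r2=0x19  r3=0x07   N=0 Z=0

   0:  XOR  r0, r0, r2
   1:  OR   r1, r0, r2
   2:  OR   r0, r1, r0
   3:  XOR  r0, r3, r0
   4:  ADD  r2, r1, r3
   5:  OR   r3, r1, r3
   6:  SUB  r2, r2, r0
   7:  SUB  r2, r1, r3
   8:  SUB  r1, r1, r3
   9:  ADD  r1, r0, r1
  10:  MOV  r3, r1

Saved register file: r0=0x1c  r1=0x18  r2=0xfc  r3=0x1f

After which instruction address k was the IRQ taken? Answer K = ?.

after  0: r0=0x0b r1=0x5f r2=0x19 r3=0x07  N=0 Z=0
after  1: r0=0x0b r1=0x1b r2=0x19 r3=0x07  N=0 Z=0
after  2: r0=0x1b r1=0x1b r2=0x19 r3=0x07  N=0 Z=0
after  3: r0=0x1c r1=0x1b r2=0x19 r3=0x07  N=0 Z=0
after  4: r0=0x1c r1=0x1b r2=0x22 r3=0x07  N=0 Z=0
after  5: r0=0x1c r1=0x1b r2=0x22 r3=0x1f  N=0 Z=0
after  6: r0=0x1c r1=0x1b r2=0x06 r3=0x1f  N=0 Z=0
after  7: r0=0x1c r1=0x1b r2=0xfc r3=0x1f  N=1 Z=0
after  8: r0=0x1c r1=0xfc r2=0xfc r3=0x1f  N=1 Z=0
after  9: r0=0x1c r1=0x18 r2=0xfc r3=0x1f  N=0 Z=0
-- IRQ taken; context saved, return-PC = 10 --

K = 9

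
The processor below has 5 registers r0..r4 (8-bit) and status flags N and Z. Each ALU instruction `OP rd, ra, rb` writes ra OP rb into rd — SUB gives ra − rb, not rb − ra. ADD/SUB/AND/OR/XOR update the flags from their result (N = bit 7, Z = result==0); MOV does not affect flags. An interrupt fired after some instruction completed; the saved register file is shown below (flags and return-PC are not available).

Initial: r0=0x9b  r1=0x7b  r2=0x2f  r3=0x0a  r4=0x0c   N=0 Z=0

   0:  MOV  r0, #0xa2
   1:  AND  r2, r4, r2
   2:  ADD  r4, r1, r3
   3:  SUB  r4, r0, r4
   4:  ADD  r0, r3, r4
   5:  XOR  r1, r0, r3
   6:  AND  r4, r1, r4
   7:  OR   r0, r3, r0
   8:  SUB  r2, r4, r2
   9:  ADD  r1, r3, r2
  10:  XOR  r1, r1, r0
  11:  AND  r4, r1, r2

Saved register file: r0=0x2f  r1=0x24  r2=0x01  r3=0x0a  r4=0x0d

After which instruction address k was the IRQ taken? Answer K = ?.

K = 10

after  0: r0=0xa2 r1=0x7b r2=0x2f r3=0x0a r4=0x0c  N=0 Z=0
after  1: r0=0xa2 r1=0x7b r2=0x0c r3=0x0a r4=0x0c  N=0 Z=0
after  2: r0=0xa2 r1=0x7b r2=0x0c r3=0x0a r4=0x85  N=1 Z=0
after  3: r0=0xa2 r1=0x7b r2=0x0c r3=0x0a r4=0x1d  N=0 Z=0
after  4: r0=0x27 r1=0x7b r2=0x0c r3=0x0a r4=0x1d  N=0 Z=0
after  5: r0=0x27 r1=0x2d r2=0x0c r3=0x0a r4=0x1d  N=0 Z=0
after  6: r0=0x27 r1=0x2d r2=0x0c r3=0x0a r4=0x0d  N=0 Z=0
after  7: r0=0x2f r1=0x2d r2=0x0c r3=0x0a r4=0x0d  N=0 Z=0
after  8: r0=0x2f r1=0x2d r2=0x01 r3=0x0a r4=0x0d  N=0 Z=0
after  9: r0=0x2f r1=0x0b r2=0x01 r3=0x0a r4=0x0d  N=0 Z=0
after 10: r0=0x2f r1=0x24 r2=0x01 r3=0x0a r4=0x0d  N=0 Z=0
-- IRQ taken; context saved, return-PC = 11 --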